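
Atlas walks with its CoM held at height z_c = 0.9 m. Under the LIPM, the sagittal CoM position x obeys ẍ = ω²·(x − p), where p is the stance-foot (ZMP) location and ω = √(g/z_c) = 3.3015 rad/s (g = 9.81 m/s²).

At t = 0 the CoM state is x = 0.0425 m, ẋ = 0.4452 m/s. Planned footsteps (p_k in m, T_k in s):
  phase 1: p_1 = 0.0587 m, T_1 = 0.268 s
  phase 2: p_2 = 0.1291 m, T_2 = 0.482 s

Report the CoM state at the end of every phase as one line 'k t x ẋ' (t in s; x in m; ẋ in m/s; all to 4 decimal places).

phase 1: p=0.0587, T=0.268, ωT=0.884802, cosh=1.417650, sinh=1.004854; start (x,ẋ)=(0.042500, 0.445200) → end (x,ẋ)=(0.171236, 0.577394)
phase 2: p=0.1291, T=0.482, ωT=1.591323, cosh=2.556948, sinh=2.353292; start (x,ẋ)=(0.171236, 0.577394) → end (x,ẋ)=(0.648404, 1.803741)

1 0.2680 0.1712 0.5774
2 0.7500 0.6484 1.8037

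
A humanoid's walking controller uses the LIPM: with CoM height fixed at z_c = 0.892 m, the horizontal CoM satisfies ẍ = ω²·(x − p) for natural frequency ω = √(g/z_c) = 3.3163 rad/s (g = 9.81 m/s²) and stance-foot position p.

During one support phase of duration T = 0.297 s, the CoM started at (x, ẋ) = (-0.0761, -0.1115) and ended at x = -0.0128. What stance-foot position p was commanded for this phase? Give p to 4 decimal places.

ωT = 3.3163·0.297 = 0.984941; cosh(ωT) = 1.525558, sinh(ωT) = 1.152096
x(T) = p + (x₀−p)·cosh(ωT) + (ẋ₀/ω)·sinh(ωT) ⇒ p·(1 − cosh) = x(T) − x₀·cosh − (ẋ₀/ω)·sinh
numerator   = -0.0128 − (-0.0761)·1.525558 − (-0.1115/3.3163)·1.152096 = 0.142031
denominator = 1 − 1.525558 = -0.525558
p = 0.142031 / -0.525558 = -0.2702

p = -0.2702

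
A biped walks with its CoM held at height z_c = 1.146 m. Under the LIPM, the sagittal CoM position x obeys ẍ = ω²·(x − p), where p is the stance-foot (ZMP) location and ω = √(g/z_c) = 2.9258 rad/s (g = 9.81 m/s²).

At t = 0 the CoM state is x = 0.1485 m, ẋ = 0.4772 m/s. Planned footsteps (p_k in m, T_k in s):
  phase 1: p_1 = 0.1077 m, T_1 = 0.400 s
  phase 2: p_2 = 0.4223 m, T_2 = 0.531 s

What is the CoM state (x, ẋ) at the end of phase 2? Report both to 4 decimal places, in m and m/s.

x = 1.1950, ẋ = 2.4788

phase 1: p=0.1077, T=0.400, ωT=1.170320, cosh=1.766646, sinh=1.456378; start (x,ẋ)=(0.148500, 0.477200) → end (x,ẋ)=(0.417315, 1.016895)
phase 2: p=0.4223, T=0.531, ωT=1.553600, cosh=2.469973, sinh=2.258488; start (x,ẋ)=(0.417315, 1.016895) → end (x,ẋ)=(1.194951, 2.478766)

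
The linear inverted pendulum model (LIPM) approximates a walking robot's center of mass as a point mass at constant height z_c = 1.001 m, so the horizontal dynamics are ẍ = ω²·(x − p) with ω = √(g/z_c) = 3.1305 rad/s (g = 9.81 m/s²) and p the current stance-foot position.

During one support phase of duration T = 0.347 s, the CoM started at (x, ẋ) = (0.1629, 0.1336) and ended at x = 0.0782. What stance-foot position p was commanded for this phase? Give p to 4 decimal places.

ωT = 3.1305·0.347 = 1.086283; cosh(ωT) = 1.650355, sinh(ωT) = 1.312886
x(T) = p + (x₀−p)·cosh(ωT) + (ẋ₀/ω)·sinh(ωT) ⇒ p·(1 − cosh) = x(T) − x₀·cosh − (ẋ₀/ω)·sinh
numerator   = 0.0782 − (0.1629)·1.650355 − (0.1336/3.1305)·1.312886 = -0.246673
denominator = 1 − 1.650355 = -0.650355
p = -0.246673 / -0.650355 = 0.3793

p = 0.3793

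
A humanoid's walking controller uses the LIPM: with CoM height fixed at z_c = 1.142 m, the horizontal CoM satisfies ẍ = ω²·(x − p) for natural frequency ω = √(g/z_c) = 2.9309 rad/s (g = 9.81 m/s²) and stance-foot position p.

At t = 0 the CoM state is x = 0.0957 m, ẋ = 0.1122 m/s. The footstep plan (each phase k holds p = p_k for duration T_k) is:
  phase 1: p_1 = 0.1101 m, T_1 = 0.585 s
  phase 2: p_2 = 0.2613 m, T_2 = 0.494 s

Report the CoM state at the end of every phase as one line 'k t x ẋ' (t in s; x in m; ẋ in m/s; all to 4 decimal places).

phase 1: p=0.1101, T=0.585, ωT=1.714576, cosh=2.867181, sinh=2.687141; start (x,ẋ)=(0.095700, 0.112200) → end (x,ẋ)=(0.171681, 0.208287)
phase 2: p=0.2613, T=0.494, ωT=1.447865, cosh=2.244546, sinh=2.009475; start (x,ẋ)=(0.171681, 0.208287) → end (x,ẋ)=(0.202951, -0.060307)

1 0.5850 0.1717 0.2083
2 1.0790 0.2030 -0.0603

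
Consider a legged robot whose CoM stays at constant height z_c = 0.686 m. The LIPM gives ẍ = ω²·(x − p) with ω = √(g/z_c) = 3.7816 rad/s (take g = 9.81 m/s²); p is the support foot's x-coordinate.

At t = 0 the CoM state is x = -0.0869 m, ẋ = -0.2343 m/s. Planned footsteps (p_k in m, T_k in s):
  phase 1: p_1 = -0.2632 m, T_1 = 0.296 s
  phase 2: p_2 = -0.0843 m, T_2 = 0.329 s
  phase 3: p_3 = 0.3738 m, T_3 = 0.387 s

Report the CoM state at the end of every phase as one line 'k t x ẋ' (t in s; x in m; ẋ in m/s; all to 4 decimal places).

1 0.2960 -0.0492 0.5151
2 0.6250 0.1984 1.1791
3 1.0120 0.6120 1.3273

phase 1: p=-0.2632, T=0.296, ωT=1.119354, cosh=1.694682, sinh=1.368191; start (x,ẋ)=(-0.086900, -0.234300) → end (x,ẋ)=(-0.049198, 0.515104)
phase 2: p=-0.0843, T=0.329, ωT=1.244146, cosh=1.879079, sinh=1.590892; start (x,ẋ)=(-0.049198, 0.515104) → end (x,ẋ)=(0.198360, 1.179100)
phase 3: p=0.3738, T=0.387, ωT=1.463479, cosh=2.276198, sinh=2.044769; start (x,ẋ)=(0.198360, 1.179100) → end (x,ẋ)=(0.612022, 1.327279)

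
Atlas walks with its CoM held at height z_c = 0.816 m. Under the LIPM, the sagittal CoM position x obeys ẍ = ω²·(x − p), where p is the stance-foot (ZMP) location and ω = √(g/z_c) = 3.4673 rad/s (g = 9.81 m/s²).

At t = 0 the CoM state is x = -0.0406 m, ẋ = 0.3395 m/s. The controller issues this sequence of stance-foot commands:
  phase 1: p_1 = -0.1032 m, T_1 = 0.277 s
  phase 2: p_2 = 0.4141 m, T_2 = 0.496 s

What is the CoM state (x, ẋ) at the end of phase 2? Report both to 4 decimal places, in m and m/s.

phase 1: p=-0.1032, T=0.277, ωT=0.960442, cosh=1.497788, sinh=1.115064; start (x,ẋ)=(-0.040600, 0.339500) → end (x,ẋ)=(0.099743, 0.750527)
phase 2: p=0.4141, T=0.496, ωT=1.719781, cosh=2.881205, sinh=2.702100; start (x,ẋ)=(0.099743, 0.750527) → end (x,ẋ)=(0.093265, -0.782788)

x = 0.0933, ẋ = -0.7828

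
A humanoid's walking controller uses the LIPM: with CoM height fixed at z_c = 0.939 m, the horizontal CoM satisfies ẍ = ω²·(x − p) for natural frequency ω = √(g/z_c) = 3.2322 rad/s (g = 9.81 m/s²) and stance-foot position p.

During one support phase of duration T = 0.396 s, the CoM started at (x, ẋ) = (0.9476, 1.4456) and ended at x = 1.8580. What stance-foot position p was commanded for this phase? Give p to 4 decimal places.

ωT = 3.2322·0.396 = 1.279951; cosh(ωT) = 1.937258, sinh(ωT) = 1.659207
x(T) = p + (x₀−p)·cosh(ωT) + (ẋ₀/ω)·sinh(ωT) ⇒ p·(1 − cosh) = x(T) − x₀·cosh − (ẋ₀/ω)·sinh
numerator   = 1.8580 − (0.9476)·1.937258 − (1.4456/3.2322)·1.659207 = -0.719825
denominator = 1 − 1.937258 = -0.937258
p = -0.719825 / -0.937258 = 0.7680

p = 0.7680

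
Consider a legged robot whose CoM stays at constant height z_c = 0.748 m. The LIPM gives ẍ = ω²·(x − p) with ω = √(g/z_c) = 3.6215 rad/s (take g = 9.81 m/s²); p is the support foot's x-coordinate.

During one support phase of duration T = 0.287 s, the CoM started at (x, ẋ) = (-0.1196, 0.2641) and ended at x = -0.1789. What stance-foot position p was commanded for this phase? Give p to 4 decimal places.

ωT = 3.6215·0.287 = 1.039370; cosh(ωT) = 1.590557, sinh(ωT) = 1.236880
x(T) = p + (x₀−p)·cosh(ωT) + (ẋ₀/ω)·sinh(ωT) ⇒ p·(1 − cosh) = x(T) − x₀·cosh − (ẋ₀/ω)·sinh
numerator   = -0.1789 − (-0.1196)·1.590557 − (0.2641/3.6215)·1.236880 = -0.078870
denominator = 1 − 1.590557 = -0.590557
p = -0.078870 / -0.590557 = 0.1336

p = 0.1336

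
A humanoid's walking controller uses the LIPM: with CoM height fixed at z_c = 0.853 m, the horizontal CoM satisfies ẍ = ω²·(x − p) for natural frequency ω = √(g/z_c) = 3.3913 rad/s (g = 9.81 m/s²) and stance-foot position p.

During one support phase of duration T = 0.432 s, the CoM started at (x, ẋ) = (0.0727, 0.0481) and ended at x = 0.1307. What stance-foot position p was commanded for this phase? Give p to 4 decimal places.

p = 0.0501

ωT = 3.3913·0.432 = 1.465042; cosh(ωT) = 2.279396, sinh(ωT) = 2.048327
x(T) = p + (x₀−p)·cosh(ωT) + (ẋ₀/ω)·sinh(ωT) ⇒ p·(1 − cosh) = x(T) − x₀·cosh − (ẋ₀/ω)·sinh
numerator   = 0.1307 − (0.0727)·2.279396 − (0.0481/3.3913)·2.048327 = -0.064064
denominator = 1 − 2.279396 = -1.279396
p = -0.064064 / -1.279396 = 0.0501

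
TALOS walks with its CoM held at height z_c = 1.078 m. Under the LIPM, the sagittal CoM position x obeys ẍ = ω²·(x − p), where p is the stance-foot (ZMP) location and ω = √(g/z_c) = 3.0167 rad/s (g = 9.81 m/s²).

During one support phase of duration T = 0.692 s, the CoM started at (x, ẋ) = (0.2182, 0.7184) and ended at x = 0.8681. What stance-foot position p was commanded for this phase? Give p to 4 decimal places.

p = 0.3137

ωT = 3.0167·0.692 = 2.087556; cosh(ωT) = 4.094586, sinh(ωT) = 3.970597
x(T) = p + (x₀−p)·cosh(ωT) + (ẋ₀/ω)·sinh(ωT) ⇒ p·(1 − cosh) = x(T) − x₀·cosh − (ẋ₀/ω)·sinh
numerator   = 0.8681 − (0.2182)·4.094586 − (0.7184/3.0167)·3.970597 = -0.970901
denominator = 1 − 4.094586 = -3.094586
p = -0.970901 / -3.094586 = 0.3137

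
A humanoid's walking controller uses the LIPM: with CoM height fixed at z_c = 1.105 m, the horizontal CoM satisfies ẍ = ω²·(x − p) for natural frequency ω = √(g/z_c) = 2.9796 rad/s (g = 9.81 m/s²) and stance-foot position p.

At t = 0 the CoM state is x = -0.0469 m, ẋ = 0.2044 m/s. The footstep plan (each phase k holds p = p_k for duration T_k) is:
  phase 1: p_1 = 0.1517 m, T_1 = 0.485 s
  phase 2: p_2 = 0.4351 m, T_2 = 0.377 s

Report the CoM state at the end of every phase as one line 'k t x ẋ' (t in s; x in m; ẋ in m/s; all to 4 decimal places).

1 0.4850 -0.1555 -0.7278
2 0.8620 -0.9049 -3.6570

phase 1: p=0.1517, T=0.485, ωT=1.445106, cosh=2.239011, sinh=2.003290; start (x,ẋ)=(-0.046900, 0.204400) → end (x,ẋ)=(-0.155542, -0.727790)
phase 2: p=0.4351, T=0.377, ωT=1.123309, cosh=1.700108, sinh=1.374906; start (x,ẋ)=(-0.155542, -0.727790) → end (x,ẋ)=(-0.904887, -3.656988)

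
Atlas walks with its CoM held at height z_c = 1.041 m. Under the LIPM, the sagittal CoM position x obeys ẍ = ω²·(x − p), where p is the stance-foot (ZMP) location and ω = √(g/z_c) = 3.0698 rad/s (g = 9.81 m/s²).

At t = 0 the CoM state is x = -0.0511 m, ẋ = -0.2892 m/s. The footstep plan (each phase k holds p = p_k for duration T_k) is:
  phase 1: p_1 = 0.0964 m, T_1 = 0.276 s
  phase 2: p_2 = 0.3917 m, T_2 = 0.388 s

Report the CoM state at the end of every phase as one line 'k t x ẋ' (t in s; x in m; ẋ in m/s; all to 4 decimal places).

phase 1: p=0.0964, T=0.276, ωT=0.847265, cosh=1.380921, sinh=0.952335; start (x,ẋ)=(-0.051100, -0.289200) → end (x,ẋ)=(-0.197004, -0.830575)
phase 2: p=0.3917, T=0.388, ωT=1.191082, cosh=1.797267, sinh=1.493374; start (x,ẋ)=(-0.197004, -0.830575) → end (x,ẋ)=(-1.070410, -4.191595)

1 0.2760 -0.1970 -0.8306
2 0.6640 -1.0704 -4.1916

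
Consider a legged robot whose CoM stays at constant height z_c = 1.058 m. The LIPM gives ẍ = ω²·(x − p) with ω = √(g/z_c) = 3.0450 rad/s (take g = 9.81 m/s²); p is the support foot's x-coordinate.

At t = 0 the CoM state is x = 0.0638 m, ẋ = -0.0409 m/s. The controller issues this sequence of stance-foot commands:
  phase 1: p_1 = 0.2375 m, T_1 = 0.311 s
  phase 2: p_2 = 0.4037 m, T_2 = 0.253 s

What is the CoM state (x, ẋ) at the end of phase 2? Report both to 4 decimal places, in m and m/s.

phase 1: p=0.2375, T=0.311, ωT=0.946995, cosh=1.482928, sinh=1.095023; start (x,ẋ)=(0.063800, -0.040900) → end (x,ẋ)=(-0.034793, -0.639828)
phase 2: p=0.4037, T=0.253, ωT=0.770385, cosh=1.311716, sinh=0.848882; start (x,ẋ)=(-0.034793, -0.639828) → end (x,ẋ)=(-0.349849, -1.972708)

x = -0.3498, ẋ = -1.9727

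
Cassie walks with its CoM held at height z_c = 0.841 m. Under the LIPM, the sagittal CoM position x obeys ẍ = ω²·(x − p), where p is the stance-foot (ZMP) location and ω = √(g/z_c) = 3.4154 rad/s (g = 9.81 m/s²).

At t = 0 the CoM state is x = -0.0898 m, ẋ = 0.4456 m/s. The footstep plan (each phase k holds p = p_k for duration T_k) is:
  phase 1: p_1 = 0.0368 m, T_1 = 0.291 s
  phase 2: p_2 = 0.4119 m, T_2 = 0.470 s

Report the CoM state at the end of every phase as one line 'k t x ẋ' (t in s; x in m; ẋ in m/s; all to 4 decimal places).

phase 1: p=0.0368, T=0.291, ωT=0.993881, cosh=1.535919, sinh=1.165782; start (x,ẋ)=(-0.089800, 0.445600) → end (x,ẋ)=(-0.005550, 0.180334)
phase 2: p=0.4119, T=0.470, ωT=1.605238, cosh=2.589943, sinh=2.389101; start (x,ẋ)=(-0.005550, 0.180334) → end (x,ẋ)=(-0.543128, -2.939231)

1 0.2910 -0.0056 0.1803
2 0.7610 -0.5431 -2.9392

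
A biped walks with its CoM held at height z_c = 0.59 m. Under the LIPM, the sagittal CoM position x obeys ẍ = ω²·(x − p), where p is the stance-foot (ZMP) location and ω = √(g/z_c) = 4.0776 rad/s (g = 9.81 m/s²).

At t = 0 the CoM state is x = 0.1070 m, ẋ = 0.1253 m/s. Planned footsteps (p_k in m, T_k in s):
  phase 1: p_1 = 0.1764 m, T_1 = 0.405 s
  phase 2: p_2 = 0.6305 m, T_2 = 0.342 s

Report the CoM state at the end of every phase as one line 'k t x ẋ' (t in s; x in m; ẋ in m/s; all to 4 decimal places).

phase 1: p=0.1764, T=0.405, ωT=1.651428, cosh=2.703098, sinh=2.511322; start (x,ẋ)=(0.107000, 0.125300) → end (x,ẋ)=(0.065975, -0.371969)
phase 2: p=0.6305, T=0.342, ωT=1.394539, cosh=2.140531, sinh=1.892584; start (x,ẋ)=(0.065975, -0.371969) → end (x,ẋ)=(-0.750530, -5.152765)

1 0.4050 0.0660 -0.3720
2 0.7470 -0.7505 -5.1528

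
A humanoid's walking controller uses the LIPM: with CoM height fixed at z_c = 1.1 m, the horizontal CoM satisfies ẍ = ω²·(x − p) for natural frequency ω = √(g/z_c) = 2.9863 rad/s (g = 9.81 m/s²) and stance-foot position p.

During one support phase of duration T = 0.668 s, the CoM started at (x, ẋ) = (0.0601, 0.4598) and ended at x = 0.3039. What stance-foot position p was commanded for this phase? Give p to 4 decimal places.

ωT = 2.9863·0.668 = 1.994848; cosh(ωT) = 3.743561, sinh(ωT) = 3.607527
x(T) = p + (x₀−p)·cosh(ωT) + (ẋ₀/ω)·sinh(ωT) ⇒ p·(1 − cosh) = x(T) − x₀·cosh − (ẋ₀/ω)·sinh
numerator   = 0.3039 − (0.0601)·3.743561 − (0.4598/2.9863)·3.607527 = -0.476538
denominator = 1 − 3.743561 = -2.743561
p = -0.476538 / -2.743561 = 0.1737

p = 0.1737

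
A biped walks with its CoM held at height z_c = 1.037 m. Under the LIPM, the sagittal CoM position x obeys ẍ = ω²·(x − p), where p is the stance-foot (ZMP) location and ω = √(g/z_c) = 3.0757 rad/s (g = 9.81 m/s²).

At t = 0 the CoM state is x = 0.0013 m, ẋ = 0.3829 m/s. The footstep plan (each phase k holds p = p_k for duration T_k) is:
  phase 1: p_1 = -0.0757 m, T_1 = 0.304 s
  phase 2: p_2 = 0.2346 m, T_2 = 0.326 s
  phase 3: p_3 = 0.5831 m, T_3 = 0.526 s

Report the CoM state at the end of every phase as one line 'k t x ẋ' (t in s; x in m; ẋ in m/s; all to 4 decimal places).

1 0.3040 0.1716 0.8180
2 0.6300 0.4508 1.0363
3 1.1560 1.0525 1.7300

phase 1: p=-0.0757, T=0.304, ωT=0.935013, cosh=1.469913, sinh=1.077333; start (x,ẋ)=(0.001300, 0.382900) → end (x,ẋ)=(0.171603, 0.817973)
phase 2: p=0.2346, T=0.326, ωT=1.002678, cosh=1.546234, sinh=1.179338; start (x,ẋ)=(0.171603, 0.817973) → end (x,ẋ)=(0.450833, 1.036268)
phase 3: p=0.5831, T=0.526, ωT=1.617818, cosh=2.620204, sinh=2.421873; start (x,ẋ)=(0.450833, 1.036268) → end (x,ẋ)=(1.052513, 1.729982)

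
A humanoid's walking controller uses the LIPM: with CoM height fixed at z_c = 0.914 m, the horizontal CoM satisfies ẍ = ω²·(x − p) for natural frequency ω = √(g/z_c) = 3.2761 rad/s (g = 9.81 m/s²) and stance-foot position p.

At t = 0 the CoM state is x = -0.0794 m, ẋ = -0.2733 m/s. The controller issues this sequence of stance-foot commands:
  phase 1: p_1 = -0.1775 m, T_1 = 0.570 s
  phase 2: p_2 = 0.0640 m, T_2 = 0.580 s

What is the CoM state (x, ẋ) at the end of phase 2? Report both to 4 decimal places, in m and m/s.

x = -0.4418, ẋ = -1.5526

phase 1: p=-0.1775, T=0.570, ωT=1.867377, cosh=3.312914, sinh=3.158386; start (x,ẋ)=(-0.079400, -0.273300) → end (x,ẋ)=(-0.115983, 0.109640)
phase 2: p=0.0640, T=0.580, ωT=1.900138, cosh=3.418183, sinh=3.268635; start (x,ẋ)=(-0.115983, 0.109640) → end (x,ẋ)=(-0.441825, -1.552558)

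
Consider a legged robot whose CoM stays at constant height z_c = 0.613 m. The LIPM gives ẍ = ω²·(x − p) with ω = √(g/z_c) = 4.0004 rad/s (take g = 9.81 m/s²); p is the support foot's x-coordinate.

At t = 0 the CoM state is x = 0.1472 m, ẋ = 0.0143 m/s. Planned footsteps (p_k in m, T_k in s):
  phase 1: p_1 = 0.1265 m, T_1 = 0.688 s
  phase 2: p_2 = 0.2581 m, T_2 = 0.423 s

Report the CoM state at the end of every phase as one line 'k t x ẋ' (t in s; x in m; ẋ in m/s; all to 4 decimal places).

phase 1: p=0.1265, T=0.688, ωT=2.752275, cosh=7.871023, sinh=7.807240; start (x,ẋ)=(0.147200, 0.014300) → end (x,ẋ)=(0.317338, 0.759060)
phase 2: p=0.2581, T=0.423, ωT=1.692169, cosh=2.807685, sinh=2.623565; start (x,ẋ)=(0.317338, 0.759060) → end (x,ẋ)=(0.922233, 2.752924)

1 0.6880 0.3173 0.7591
2 1.1110 0.9222 2.7529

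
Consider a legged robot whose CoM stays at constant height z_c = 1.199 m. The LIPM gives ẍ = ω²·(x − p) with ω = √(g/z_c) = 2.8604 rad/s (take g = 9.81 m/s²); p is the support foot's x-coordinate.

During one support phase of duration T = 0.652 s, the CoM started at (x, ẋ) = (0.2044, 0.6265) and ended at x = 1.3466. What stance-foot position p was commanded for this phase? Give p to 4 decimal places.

ωT = 2.8604·0.652 = 1.864981; cosh(ωT) = 3.305356, sinh(ωT) = 3.150456
x(T) = p + (x₀−p)·cosh(ωT) + (ẋ₀/ω)·sinh(ωT) ⇒ p·(1 − cosh) = x(T) − x₀·cosh − (ẋ₀/ω)·sinh
numerator   = 1.3466 − (0.2044)·3.305356 − (0.6265/2.8604)·3.150456 = -0.019044
denominator = 1 − 3.305356 = -2.305356
p = -0.019044 / -2.305356 = 0.0083

p = 0.0083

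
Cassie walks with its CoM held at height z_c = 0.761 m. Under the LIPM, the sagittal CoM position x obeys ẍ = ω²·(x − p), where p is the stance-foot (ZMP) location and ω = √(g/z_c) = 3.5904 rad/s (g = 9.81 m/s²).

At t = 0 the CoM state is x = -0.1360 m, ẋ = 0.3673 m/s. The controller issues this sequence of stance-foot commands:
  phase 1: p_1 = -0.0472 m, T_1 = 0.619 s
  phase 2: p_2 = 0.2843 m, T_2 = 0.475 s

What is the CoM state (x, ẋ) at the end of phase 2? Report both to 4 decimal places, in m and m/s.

x = -0.3170, ẋ = -1.9293

phase 1: p=-0.0472, T=0.619, ωT=2.222458, cosh=4.669165, sinh=4.560822; start (x,ẋ)=(-0.136000, 0.367300) → end (x,ẋ)=(0.004753, 0.260869)
phase 2: p=0.2843, T=0.475, ωT=1.705440, cosh=2.842750, sinh=2.661057; start (x,ẋ)=(0.004753, 0.260869) → end (x,ẋ)=(-0.317037, -1.929281)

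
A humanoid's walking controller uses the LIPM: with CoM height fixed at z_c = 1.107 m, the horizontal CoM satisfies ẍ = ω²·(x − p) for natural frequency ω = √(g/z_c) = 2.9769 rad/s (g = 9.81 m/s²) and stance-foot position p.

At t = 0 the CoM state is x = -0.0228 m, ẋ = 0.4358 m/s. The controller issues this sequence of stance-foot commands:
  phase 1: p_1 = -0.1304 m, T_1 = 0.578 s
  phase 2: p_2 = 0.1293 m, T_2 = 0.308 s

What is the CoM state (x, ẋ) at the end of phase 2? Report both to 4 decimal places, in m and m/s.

phase 1: p=-0.1304, T=0.578, ωT=1.720648, cosh=2.883550, sinh=2.704600; start (x,ẋ)=(-0.022800, 0.435800) → end (x,ẋ)=(0.575807, 2.122973)
phase 2: p=0.1293, T=0.308, ωT=0.916885, cosh=1.450624, sinh=1.050862; start (x,ẋ)=(0.575807, 2.122973) → end (x,ẋ)=(1.526435, 4.476450)

x = 1.5264, ẋ = 4.4764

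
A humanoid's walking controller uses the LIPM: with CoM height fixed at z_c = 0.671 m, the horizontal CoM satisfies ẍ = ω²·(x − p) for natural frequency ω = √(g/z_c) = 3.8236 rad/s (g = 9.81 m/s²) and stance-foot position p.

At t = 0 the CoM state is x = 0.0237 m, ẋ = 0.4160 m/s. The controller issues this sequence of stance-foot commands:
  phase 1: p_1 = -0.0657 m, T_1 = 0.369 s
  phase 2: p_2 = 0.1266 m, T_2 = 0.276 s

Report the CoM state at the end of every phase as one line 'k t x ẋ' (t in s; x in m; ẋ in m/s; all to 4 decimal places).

1 0.3690 0.3382 1.5625
2 0.6450 0.9833 3.5377

phase 1: p=-0.0657, T=0.369, ωT=1.410908, cosh=2.171800, sinh=1.927878; start (x,ẋ)=(0.023700, 0.416000) → end (x,ẋ)=(0.338208, 1.562475)
phase 2: p=0.1266, T=0.276, ωT=1.055314, cosh=1.610480, sinh=1.262396; start (x,ẋ)=(0.338208, 1.562475) → end (x,ẋ)=(0.983256, 3.537745)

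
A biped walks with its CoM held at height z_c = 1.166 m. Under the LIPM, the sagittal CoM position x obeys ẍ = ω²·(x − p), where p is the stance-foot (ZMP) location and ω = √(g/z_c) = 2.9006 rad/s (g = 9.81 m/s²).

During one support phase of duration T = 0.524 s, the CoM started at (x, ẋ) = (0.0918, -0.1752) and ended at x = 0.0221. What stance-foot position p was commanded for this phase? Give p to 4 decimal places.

p = 0.0475

ωT = 2.9006·0.524 = 1.519914; cosh(ωT) = 2.395282, sinh(ωT) = 2.176552
x(T) = p + (x₀−p)·cosh(ωT) + (ẋ₀/ω)·sinh(ωT) ⇒ p·(1 − cosh) = x(T) − x₀·cosh − (ẋ₀/ω)·sinh
numerator   = 0.0221 − (0.0918)·2.395282 − (-0.1752/2.9006)·2.176552 = -0.066320
denominator = 1 − 2.395282 = -1.395282
p = -0.066320 / -1.395282 = 0.0475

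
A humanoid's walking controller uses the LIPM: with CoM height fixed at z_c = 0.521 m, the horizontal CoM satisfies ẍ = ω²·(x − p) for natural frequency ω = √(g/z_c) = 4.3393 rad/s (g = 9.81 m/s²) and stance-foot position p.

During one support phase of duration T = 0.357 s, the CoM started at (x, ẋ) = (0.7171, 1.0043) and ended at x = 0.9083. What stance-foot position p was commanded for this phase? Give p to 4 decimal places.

p = 0.9424

ωT = 4.3393·0.357 = 1.549130; cosh(ωT) = 2.459903, sinh(ωT) = 2.247470
x(T) = p + (x₀−p)·cosh(ωT) + (ẋ₀/ω)·sinh(ωT) ⇒ p·(1 − cosh) = x(T) − x₀·cosh − (ẋ₀/ω)·sinh
numerator   = 0.9083 − (0.7171)·2.459903 − (1.0043/4.3393)·2.247470 = -1.375857
denominator = 1 − 2.459903 = -1.459903
p = -1.375857 / -1.459903 = 0.9424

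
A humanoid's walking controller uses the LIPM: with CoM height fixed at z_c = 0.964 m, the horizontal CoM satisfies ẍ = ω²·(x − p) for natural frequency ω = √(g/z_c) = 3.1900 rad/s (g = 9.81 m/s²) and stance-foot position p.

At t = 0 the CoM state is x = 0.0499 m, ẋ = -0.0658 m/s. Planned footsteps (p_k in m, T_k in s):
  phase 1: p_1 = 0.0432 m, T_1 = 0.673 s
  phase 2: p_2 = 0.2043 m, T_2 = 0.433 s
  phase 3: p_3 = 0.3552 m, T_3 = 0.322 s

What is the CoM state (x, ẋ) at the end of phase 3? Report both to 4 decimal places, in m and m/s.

phase 1: p=0.0432, T=0.673, ωT=2.146870, cosh=4.337440, sinh=4.220590; start (x,ẋ)=(0.049900, -0.065800) → end (x,ẋ)=(-0.014797, -0.195197)
phase 2: p=0.2043, T=0.433, ωT=1.381270, cosh=2.115606, sinh=1.864347; start (x,ẋ)=(-0.014797, -0.195197) → end (x,ẋ)=(-0.373303, -1.715988)
phase 3: p=0.3552, T=0.322, ωT=1.027180, cosh=1.575597, sinh=1.217581; start (x,ẋ)=(-0.373303, -1.715988) → end (x,ẋ)=(-1.447597, -5.533273)

x = -1.4476, ẋ = -5.5333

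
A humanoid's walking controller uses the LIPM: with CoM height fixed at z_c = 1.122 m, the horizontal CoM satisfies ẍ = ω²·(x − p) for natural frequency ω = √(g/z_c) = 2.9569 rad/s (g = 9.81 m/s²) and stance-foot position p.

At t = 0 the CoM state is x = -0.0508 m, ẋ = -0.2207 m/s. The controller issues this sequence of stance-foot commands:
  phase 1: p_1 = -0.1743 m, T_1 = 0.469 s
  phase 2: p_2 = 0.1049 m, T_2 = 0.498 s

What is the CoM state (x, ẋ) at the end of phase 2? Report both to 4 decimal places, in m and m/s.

x = -0.1038, ẋ = -0.4614

phase 1: p=-0.1743, T=0.469, ωT=1.386786, cosh=2.125922, sinh=1.876045; start (x,ẋ)=(-0.050800, -0.220700) → end (x,ẋ)=(-0.051775, 0.215898)
phase 2: p=0.1049, T=0.498, ωT=1.472536, cosh=2.294811, sinh=2.065468; start (x,ẋ)=(-0.051775, 0.215898) → end (x,ẋ)=(-0.103829, -0.461428)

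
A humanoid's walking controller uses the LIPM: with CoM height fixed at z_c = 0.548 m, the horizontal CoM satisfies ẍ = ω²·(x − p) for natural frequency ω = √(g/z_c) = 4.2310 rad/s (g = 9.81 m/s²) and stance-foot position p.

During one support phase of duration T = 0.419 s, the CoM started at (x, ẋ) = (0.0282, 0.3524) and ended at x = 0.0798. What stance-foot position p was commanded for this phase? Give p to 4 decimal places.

p = 0.1201

ωT = 4.2310·0.419 = 1.772789; cosh(ωT) = 3.028554, sinh(ωT) = 2.858696
x(T) = p + (x₀−p)·cosh(ωT) + (ẋ₀/ω)·sinh(ωT) ⇒ p·(1 − cosh) = x(T) − x₀·cosh − (ẋ₀/ω)·sinh
numerator   = 0.0798 − (0.0282)·3.028554 − (0.3524/4.2310)·2.858696 = -0.243706
denominator = 1 − 3.028554 = -2.028554
p = -0.243706 / -2.028554 = 0.1201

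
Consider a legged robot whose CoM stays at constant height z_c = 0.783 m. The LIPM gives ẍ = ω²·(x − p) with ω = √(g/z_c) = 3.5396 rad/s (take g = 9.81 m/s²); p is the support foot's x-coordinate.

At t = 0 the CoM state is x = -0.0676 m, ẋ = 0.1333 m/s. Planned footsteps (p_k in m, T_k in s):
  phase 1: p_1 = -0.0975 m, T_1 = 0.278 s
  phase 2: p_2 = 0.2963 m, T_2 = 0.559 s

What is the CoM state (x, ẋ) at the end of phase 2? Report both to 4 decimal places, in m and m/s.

x = -0.5017, ẋ = -2.6304

phase 1: p=-0.0975, T=0.278, ωT=0.984009, cosh=1.524484, sinh=1.150675; start (x,ẋ)=(-0.067600, 0.133300) → end (x,ẋ)=(-0.008584, 0.324994)
phase 2: p=0.2963, T=0.559, ωT=1.978636, cosh=3.685566, sinh=3.547308; start (x,ẋ)=(-0.008584, 0.324994) → end (x,ẋ)=(-0.501668, -2.630351)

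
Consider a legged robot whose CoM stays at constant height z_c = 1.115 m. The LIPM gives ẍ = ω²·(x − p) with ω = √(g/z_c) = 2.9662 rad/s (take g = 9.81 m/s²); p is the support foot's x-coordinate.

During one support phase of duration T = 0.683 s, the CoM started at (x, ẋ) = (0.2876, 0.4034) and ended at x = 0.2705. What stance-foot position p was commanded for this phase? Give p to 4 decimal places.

ωT = 2.9662·0.683 = 2.025915; cosh(ωT) = 3.857458, sinh(ωT) = 3.725585
x(T) = p + (x₀−p)·cosh(ωT) + (ẋ₀/ω)·sinh(ωT) ⇒ p·(1 − cosh) = x(T) − x₀·cosh − (ẋ₀/ω)·sinh
numerator   = 0.2705 − (0.2876)·3.857458 − (0.4034/2.9662)·3.725585 = -1.345581
denominator = 1 − 3.857458 = -2.857458
p = -1.345581 / -2.857458 = 0.4709

p = 0.4709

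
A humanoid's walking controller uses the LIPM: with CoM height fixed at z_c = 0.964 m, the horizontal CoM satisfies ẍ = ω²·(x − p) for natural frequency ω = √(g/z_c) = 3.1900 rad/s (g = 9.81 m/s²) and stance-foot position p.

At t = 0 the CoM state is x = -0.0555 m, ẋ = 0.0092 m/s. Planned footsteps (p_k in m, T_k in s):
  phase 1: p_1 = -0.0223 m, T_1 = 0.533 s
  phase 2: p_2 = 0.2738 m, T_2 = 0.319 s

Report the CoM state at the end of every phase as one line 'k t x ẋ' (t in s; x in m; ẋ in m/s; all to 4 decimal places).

phase 1: p=-0.0223, T=0.533, ωT=1.700270, cosh=2.829030, sinh=2.646396; start (x,ẋ)=(-0.055500, 0.009200) → end (x,ẋ)=(-0.108592, -0.254247)
phase 2: p=0.2738, T=0.319, ωT=1.017610, cosh=1.564016, sinh=1.202558; start (x,ẋ)=(-0.108592, -0.254247) → end (x,ẋ)=(-0.420112, -1.864563)

1 0.5330 -0.1086 -0.2542
2 0.8520 -0.4201 -1.8646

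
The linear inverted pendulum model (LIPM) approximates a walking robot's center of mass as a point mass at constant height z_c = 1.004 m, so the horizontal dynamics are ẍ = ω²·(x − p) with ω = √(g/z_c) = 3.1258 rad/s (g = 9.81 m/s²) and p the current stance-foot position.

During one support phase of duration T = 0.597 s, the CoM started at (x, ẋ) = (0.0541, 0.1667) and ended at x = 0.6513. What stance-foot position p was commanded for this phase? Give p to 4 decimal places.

ωT = 3.1258·0.597 = 1.866103; cosh(ωT) = 3.308892, sinh(ωT) = 3.154166
x(T) = p + (x₀−p)·cosh(ωT) + (ẋ₀/ω)·sinh(ωT) ⇒ p·(1 − cosh) = x(T) − x₀·cosh − (ẋ₀/ω)·sinh
numerator   = 0.6513 − (0.0541)·3.308892 − (0.1667/3.1258)·3.154166 = 0.304076
denominator = 1 − 3.308892 = -2.308892
p = 0.304076 / -2.308892 = -0.1317

p = -0.1317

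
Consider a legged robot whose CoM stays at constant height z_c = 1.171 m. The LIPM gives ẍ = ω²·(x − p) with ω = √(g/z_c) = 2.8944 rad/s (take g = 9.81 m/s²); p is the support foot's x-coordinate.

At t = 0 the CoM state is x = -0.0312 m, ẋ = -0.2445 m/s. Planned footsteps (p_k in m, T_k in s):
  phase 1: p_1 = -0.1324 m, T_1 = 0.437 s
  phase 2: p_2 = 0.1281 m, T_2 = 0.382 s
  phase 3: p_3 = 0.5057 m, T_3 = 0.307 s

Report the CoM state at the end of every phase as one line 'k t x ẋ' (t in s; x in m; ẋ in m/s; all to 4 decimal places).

phase 1: p=-0.1324, T=0.437, ωT=1.264853, cosh=1.912426, sinh=1.630145; start (x,ẋ)=(-0.031200, -0.244500) → end (x,ẋ)=(-0.076566, 0.009903)
phase 2: p=0.1281, T=0.382, ωT=1.105661, cosh=1.676106, sinh=1.345114; start (x,ẋ)=(-0.076566, 0.009903) → end (x,ẋ)=(-0.210341, -0.780229)
phase 3: p=0.5057, T=0.307, ωT=0.888581, cosh=1.421458, sinh=1.010219; start (x,ẋ)=(-0.210341, -0.780229) → end (x,ẋ)=(-0.784441, -3.202749)

1 0.4370 -0.0766 0.0099
2 0.8190 -0.2103 -0.7802
3 1.1260 -0.7844 -3.2027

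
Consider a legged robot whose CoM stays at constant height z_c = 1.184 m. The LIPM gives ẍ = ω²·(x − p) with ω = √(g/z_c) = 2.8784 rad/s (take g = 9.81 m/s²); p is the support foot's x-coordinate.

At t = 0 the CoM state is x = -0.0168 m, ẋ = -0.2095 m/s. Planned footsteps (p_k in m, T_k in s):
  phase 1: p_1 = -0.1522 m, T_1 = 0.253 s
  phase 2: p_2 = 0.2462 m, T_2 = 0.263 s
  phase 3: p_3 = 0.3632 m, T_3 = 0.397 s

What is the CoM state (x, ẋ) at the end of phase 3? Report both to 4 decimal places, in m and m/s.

phase 1: p=-0.1522, T=0.253, ωT=0.728235, cosh=1.277091, sinh=0.794331; start (x,ẋ)=(-0.016800, -0.209500) → end (x,ẋ)=(-0.037096, 0.042028)
phase 2: p=0.2462, T=0.263, ωT=0.757019, cosh=1.300487, sinh=0.831425; start (x,ẋ)=(-0.037096, 0.042028) → end (x,ẋ)=(-0.110083, -0.623319)
phase 3: p=0.3632, T=0.397, ωT=1.142725, cosh=1.727124, sinh=1.408176; start (x,ẋ)=(-0.110083, -0.623319) → end (x,ẋ)=(-0.759160, -2.994904)

x = -0.7592, ẋ = -2.9949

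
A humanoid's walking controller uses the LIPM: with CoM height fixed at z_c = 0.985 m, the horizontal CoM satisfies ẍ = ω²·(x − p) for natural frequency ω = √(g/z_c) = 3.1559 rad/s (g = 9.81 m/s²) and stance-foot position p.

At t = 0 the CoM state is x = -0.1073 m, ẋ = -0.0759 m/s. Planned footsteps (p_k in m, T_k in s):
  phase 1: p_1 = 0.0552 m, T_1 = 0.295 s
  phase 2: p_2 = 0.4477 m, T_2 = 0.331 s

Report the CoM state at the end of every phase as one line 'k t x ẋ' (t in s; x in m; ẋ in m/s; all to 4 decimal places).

1 0.2950 -0.2087 -0.6607
2 0.6260 -0.8613 -3.6348

phase 1: p=0.0552, T=0.295, ωT=0.930990, cosh=1.465592, sinh=1.071429; start (x,ẋ)=(-0.107300, -0.075900) → end (x,ẋ)=(-0.208727, -0.660703)
phase 2: p=0.4477, T=0.331, ωT=1.044603, cosh=1.597051, sinh=1.245219; start (x,ẋ)=(-0.208727, -0.660703) → end (x,ẋ)=(-0.861340, -3.634794)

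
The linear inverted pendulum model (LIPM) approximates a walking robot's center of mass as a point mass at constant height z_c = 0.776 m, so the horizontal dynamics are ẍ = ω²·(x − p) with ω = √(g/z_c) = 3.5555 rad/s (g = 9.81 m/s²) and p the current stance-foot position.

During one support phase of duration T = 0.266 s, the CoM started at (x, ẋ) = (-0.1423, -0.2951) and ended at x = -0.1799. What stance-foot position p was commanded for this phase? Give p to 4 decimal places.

p = -0.2526

ωT = 3.5555·0.266 = 0.945763; cosh(ωT) = 1.481580, sinh(ωT) = 1.093197
x(T) = p + (x₀−p)·cosh(ωT) + (ẋ₀/ω)·sinh(ωT) ⇒ p·(1 − cosh) = x(T) − x₀·cosh − (ẋ₀/ω)·sinh
numerator   = -0.1799 − (-0.1423)·1.481580 − (-0.2951/3.5555)·1.093197 = 0.121662
denominator = 1 − 1.481580 = -0.481580
p = 0.121662 / -0.481580 = -0.2526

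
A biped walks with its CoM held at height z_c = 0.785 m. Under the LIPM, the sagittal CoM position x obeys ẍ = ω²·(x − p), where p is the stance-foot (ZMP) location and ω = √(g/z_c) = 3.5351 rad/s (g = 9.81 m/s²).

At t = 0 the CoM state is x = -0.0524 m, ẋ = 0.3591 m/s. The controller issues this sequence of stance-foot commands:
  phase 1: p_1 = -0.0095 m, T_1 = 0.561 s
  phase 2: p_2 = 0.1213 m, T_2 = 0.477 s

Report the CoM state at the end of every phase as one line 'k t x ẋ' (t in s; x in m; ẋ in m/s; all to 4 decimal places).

1 0.5610 0.1937 0.7888
2 1.0380 0.9053 2.8701

phase 1: p=-0.0095, T=0.561, ωT=1.983191, cosh=3.701761, sinh=3.564131; start (x,ẋ)=(-0.052400, 0.359100) → end (x,ẋ)=(0.193744, 0.788781)
phase 2: p=0.1213, T=0.477, ωT=1.686243, cosh=2.792185, sinh=2.606971; start (x,ẋ)=(0.193744, 0.788781) → end (x,ẋ)=(0.905265, 2.870055)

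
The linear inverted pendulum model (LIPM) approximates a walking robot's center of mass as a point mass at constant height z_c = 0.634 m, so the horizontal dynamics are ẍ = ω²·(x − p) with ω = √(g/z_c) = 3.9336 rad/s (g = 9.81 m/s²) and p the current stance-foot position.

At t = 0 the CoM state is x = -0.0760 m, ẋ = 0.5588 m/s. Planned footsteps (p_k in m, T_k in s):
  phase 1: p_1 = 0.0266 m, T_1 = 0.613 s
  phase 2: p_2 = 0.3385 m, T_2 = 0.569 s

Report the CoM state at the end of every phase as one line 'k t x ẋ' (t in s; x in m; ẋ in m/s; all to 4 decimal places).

1 0.6130 0.2356 0.9083
2 1.1820 0.9208 2.4305

phase 1: p=0.0266, T=0.613, ωT=2.411297, cosh=5.619054, sinh=5.529355; start (x,ẋ)=(-0.076000, 0.558800) → end (x,ẋ)=(0.235575, 0.908350)
phase 2: p=0.3385, T=0.569, ωT=2.238218, cosh=4.741630, sinh=4.634981; start (x,ẋ)=(0.235575, 0.908350) → end (x,ẋ)=(0.920781, 2.430514)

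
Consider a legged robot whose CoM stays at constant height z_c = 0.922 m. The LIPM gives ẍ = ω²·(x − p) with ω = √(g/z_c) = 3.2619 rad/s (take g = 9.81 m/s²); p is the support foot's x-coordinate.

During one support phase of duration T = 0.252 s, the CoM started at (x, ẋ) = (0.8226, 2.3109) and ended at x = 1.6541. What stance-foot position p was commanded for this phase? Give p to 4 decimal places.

p = 0.3151

ωT = 3.2619·0.252 = 0.821999; cosh(ωT) = 1.357297, sinh(ωT) = 0.917745
x(T) = p + (x₀−p)·cosh(ωT) + (ẋ₀/ω)·sinh(ωT) ⇒ p·(1 − cosh) = x(T) − x₀·cosh − (ẋ₀/ω)·sinh
numerator   = 1.6541 − (0.8226)·1.357297 − (2.3109/3.2619)·0.917745 = -0.112591
denominator = 1 − 1.357297 = -0.357297
p = -0.112591 / -0.357297 = 0.3151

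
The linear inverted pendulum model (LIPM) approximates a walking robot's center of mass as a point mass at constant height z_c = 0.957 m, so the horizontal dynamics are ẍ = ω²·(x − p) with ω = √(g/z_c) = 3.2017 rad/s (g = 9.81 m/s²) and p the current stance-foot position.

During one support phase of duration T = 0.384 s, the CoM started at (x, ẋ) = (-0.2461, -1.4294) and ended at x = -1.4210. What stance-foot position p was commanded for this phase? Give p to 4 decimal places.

ωT = 3.2017·0.384 = 1.229453; cosh(ωT) = 1.855905, sinh(ωT) = 1.563453
x(T) = p + (x₀−p)·cosh(ωT) + (ẋ₀/ω)·sinh(ωT) ⇒ p·(1 − cosh) = x(T) − x₀·cosh − (ẋ₀/ω)·sinh
numerator   = -1.4210 − (-0.2461)·1.855905 − (-1.4294/3.2017)·1.563453 = -0.266258
denominator = 1 − 1.855905 = -0.855905
p = -0.266258 / -0.855905 = 0.3111

p = 0.3111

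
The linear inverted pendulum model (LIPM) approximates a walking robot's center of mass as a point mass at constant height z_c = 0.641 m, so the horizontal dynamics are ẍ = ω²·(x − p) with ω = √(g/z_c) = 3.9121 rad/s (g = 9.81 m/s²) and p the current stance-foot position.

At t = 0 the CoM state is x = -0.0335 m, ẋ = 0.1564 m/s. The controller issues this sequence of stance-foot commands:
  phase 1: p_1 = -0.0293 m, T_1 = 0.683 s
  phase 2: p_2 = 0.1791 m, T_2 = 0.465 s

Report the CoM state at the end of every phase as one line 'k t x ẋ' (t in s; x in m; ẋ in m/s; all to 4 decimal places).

1 0.6830 0.2280 1.0185
2 1.1480 1.1155 3.7973

phase 1: p=-0.0293, T=0.683, ωT=2.671964, cosh=7.268739, sinh=7.199623; start (x,ẋ)=(-0.033500, 0.156400) → end (x,ẋ)=(0.228002, 1.018535)
phase 2: p=0.1791, T=0.465, ωT=1.819127, cosh=3.164319, sinh=3.002151; start (x,ẋ)=(0.228002, 1.018535) → end (x,ẋ)=(1.115466, 3.797305)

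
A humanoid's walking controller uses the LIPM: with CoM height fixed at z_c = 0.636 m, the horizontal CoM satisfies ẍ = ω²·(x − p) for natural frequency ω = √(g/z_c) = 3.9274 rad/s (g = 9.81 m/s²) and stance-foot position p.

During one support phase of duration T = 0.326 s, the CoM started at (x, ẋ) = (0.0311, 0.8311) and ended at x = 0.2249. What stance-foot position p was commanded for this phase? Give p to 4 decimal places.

ωT = 3.9274·0.326 = 1.280332; cosh(ωT) = 1.937890, sinh(ωT) = 1.659945
x(T) = p + (x₀−p)·cosh(ωT) + (ẋ₀/ω)·sinh(ωT) ⇒ p·(1 − cosh) = x(T) − x₀·cosh − (ẋ₀/ω)·sinh
numerator   = 0.2249 − (0.0311)·1.937890 − (0.8311/3.9274)·1.659945 = -0.186639
denominator = 1 − 1.937890 = -0.937890
p = -0.186639 / -0.937890 = 0.1990

p = 0.1990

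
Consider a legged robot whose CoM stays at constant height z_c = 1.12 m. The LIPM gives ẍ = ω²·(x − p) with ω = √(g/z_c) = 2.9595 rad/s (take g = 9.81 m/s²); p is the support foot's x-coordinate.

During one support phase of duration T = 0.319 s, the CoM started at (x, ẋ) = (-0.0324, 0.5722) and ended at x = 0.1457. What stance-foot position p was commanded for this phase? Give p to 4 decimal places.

ωT = 2.9595·0.319 = 0.944080; cosh(ωT) = 1.479743, sinh(ωT) = 1.090706
x(T) = p + (x₀−p)·cosh(ωT) + (ẋ₀/ω)·sinh(ωT) ⇒ p·(1 − cosh) = x(T) − x₀·cosh − (ẋ₀/ω)·sinh
numerator   = 0.1457 − (-0.0324)·1.479743 − (0.5722/2.9595)·1.090706 = -0.017237
denominator = 1 − 1.479743 = -0.479743
p = -0.017237 / -0.479743 = 0.0359

p = 0.0359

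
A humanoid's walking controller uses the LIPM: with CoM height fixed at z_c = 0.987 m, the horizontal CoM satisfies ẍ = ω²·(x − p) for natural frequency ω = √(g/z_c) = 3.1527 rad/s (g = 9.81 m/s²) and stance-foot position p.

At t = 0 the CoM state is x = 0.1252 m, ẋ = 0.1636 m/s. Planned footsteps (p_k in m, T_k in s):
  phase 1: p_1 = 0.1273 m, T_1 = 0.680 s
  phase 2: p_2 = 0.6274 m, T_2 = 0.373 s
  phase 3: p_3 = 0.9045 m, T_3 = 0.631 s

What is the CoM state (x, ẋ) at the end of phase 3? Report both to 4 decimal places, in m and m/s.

x = -1.0298, ẋ = -5.9115

phase 1: p=0.1273, T=0.680, ωT=2.143836, cosh=4.324654, sinh=4.207450; start (x,ẋ)=(0.125200, 0.163600) → end (x,ẋ)=(0.336551, 0.679657)
phase 2: p=0.6274, T=0.373, ωT=1.175957, cosh=1.774884, sinh=1.466360; start (x,ẋ)=(0.336551, 0.679657) → end (x,ẋ)=(0.427295, -0.138279)
phase 3: p=0.9045, T=0.631, ωT=1.989354, cosh=3.723796, sinh=3.587012; start (x,ẋ)=(0.427295, -0.138279) → end (x,ẋ)=(-1.029843, -5.911530)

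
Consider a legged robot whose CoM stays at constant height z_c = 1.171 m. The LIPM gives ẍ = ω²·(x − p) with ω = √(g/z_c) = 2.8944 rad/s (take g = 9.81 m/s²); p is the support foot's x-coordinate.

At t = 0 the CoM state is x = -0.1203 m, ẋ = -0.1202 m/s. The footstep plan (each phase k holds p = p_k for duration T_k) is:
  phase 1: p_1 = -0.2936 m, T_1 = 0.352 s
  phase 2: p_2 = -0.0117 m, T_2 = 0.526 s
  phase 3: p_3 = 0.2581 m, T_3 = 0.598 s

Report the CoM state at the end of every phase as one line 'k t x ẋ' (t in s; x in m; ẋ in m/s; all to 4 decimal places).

phase 1: p=-0.2936, T=0.352, ωT=1.018829, cosh=1.565483, sinh=1.204466; start (x,ẋ)=(-0.120300, -0.120200) → end (x,ẋ)=(-0.072321, 0.415988)
phase 2: p=-0.0117, T=0.526, ωT=1.522454, cosh=2.400818, sinh=2.182643; start (x,ẋ)=(-0.072321, 0.415988) → end (x,ẋ)=(0.156452, 0.615740)
phase 3: p=0.2581, T=0.598, ωT=1.730851, cosh=2.911295, sinh=2.734162; start (x,ẋ)=(0.156452, 0.615740) → end (x,ẋ)=(0.543826, 0.988187)

1 0.3520 -0.0723 0.4160
2 0.8780 0.1565 0.6157
3 1.4760 0.5438 0.9882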